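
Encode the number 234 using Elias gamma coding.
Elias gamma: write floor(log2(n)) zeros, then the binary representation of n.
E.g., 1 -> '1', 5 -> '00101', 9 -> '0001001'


num_bits = floor(log2(234)) + 1 = 8
leading_zeros = num_bits - 1 = 7
binary(234) = 11101010

Elias gamma(234) = '0000000' + '11101010' = 000000011101010 (15 bits)


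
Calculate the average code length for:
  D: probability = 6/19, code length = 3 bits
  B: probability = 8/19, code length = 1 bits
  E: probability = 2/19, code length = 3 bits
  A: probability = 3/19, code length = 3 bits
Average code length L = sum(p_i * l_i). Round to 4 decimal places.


Weighted contributions p_i * l_i:
  D: (6/19) * 3 = 18/19
  B: (8/19) * 1 = 8/19
  E: (2/19) * 3 = 6/19
  A: (3/19) * 3 = 9/19
Sum = (18 + 8 + 6 + 9)/19 = 41/19

L = 41/19 = 2.1579 bits/symbol


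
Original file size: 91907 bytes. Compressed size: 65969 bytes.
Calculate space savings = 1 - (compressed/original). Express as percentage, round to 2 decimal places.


ratio = compressed/original = 65969/91907 = 0.71778
savings = 1 - ratio = 1 - 0.71778 = 0.28222
as a percentage: 0.28222 * 100 = 28.22%

Space savings = 1 - 65969/91907 = 28.22%


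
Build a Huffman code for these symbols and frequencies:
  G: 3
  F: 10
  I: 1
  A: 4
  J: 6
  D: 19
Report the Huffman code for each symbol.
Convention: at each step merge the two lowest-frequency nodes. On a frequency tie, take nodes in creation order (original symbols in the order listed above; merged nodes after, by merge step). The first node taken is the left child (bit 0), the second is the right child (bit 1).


Huffman tree construction:
Step 1: Merge I(1) + G(3) = 4
Step 2: Merge A(4) + (I+G)(4) = 8
Step 3: Merge J(6) + (A+(I+G))(8) = 14
Step 4: Merge F(10) + (J+(A+(I+G)))(14) = 24
Step 5: Merge D(19) + (F+(J+(A+(I+G))))(24) = 43
Read each symbol's code off the tree from the root (left child = 0, right child = 1).

Codes:
  G: 11111 (length 5)
  F: 10 (length 2)
  I: 11110 (length 5)
  A: 1110 (length 4)
  J: 110 (length 3)
  D: 0 (length 1)
Average code length: 93/43 = 2.1628 bits/symbol


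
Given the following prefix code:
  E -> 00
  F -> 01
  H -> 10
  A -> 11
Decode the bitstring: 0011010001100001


Decoding step by step:
Bits 00 -> E
Bits 11 -> A
Bits 01 -> F
Bits 00 -> E
Bits 01 -> F
Bits 10 -> H
Bits 00 -> E
Bits 01 -> F


Decoded message: EAFEFHEF


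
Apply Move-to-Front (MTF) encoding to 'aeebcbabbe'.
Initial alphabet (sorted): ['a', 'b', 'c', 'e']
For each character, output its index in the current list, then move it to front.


MTF encoding:
'a': index 0 in ['a', 'b', 'c', 'e'] -> ['a', 'b', 'c', 'e']
'e': index 3 in ['a', 'b', 'c', 'e'] -> ['e', 'a', 'b', 'c']
'e': index 0 in ['e', 'a', 'b', 'c'] -> ['e', 'a', 'b', 'c']
'b': index 2 in ['e', 'a', 'b', 'c'] -> ['b', 'e', 'a', 'c']
'c': index 3 in ['b', 'e', 'a', 'c'] -> ['c', 'b', 'e', 'a']
'b': index 1 in ['c', 'b', 'e', 'a'] -> ['b', 'c', 'e', 'a']
'a': index 3 in ['b', 'c', 'e', 'a'] -> ['a', 'b', 'c', 'e']
'b': index 1 in ['a', 'b', 'c', 'e'] -> ['b', 'a', 'c', 'e']
'b': index 0 in ['b', 'a', 'c', 'e'] -> ['b', 'a', 'c', 'e']
'e': index 3 in ['b', 'a', 'c', 'e'] -> ['e', 'b', 'a', 'c']


Output: [0, 3, 0, 2, 3, 1, 3, 1, 0, 3]


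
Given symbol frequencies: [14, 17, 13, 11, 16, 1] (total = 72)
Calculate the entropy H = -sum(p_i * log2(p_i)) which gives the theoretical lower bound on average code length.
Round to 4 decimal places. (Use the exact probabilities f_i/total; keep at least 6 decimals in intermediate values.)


Per-symbol terms -p_i * log2(p_i) with p_i = f_i/72:
  p = 14/72 = 0.194444: log2(p) = -2.362570, -p*log2(p) = 0.459389
  p = 17/72 = 0.236111: log2(p) = -2.082462, -p*log2(p) = 0.491692
  p = 13/72 = 0.180556: log2(p) = -2.469485, -p*log2(p) = 0.445879
  p = 11/72 = 0.152778: log2(p) = -2.710493, -p*log2(p) = 0.414103
  p = 16/72 = 0.222222: log2(p) = -2.169925, -p*log2(p) = 0.482206
  p = 1/72 = 0.013889: log2(p) = -6.169925, -p*log2(p) = 0.085693
H = 0.459389 + 0.491692 + 0.445879 + 0.414103 + 0.482206 + 0.085693 = 2.378962

H = 2.379 bits/symbol


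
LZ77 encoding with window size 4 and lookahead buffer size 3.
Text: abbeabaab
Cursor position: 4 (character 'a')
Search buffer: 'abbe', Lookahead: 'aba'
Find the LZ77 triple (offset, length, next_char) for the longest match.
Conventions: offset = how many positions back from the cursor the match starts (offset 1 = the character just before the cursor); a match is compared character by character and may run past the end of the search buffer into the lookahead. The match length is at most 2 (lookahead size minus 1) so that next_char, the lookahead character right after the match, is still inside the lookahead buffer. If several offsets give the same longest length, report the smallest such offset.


Try each offset into the search buffer:
  offset=1 (pos 3, char 'e'): match length 0
  offset=2 (pos 2, char 'b'): match length 0
  offset=3 (pos 1, char 'b'): match length 0
  offset=4 (pos 0, char 'a'): match length 2
Longest match has length 2 at offset 4.
next_char = character at position 4 + 2 = 6 -> 'a'

Best match: offset=4, length=2 (matching 'ab' starting at position 0)
LZ77 triple: (4, 2, 'a')


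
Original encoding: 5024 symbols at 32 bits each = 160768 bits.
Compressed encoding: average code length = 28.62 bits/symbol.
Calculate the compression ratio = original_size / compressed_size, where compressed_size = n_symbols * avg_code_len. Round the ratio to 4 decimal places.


original_size = n_symbols * orig_bits = 5024 * 32 = 160768 bits
compressed_size = n_symbols * avg_code_len = 5024 * 28.62 = 143786.88 bits
ratio = original_size / compressed_size = 160768 / 143786.88 = 1.1181

Compression ratio = 1.1181


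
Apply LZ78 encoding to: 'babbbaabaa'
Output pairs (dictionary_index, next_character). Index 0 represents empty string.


LZ78 encoding steps:
Dictionary: {0: ''}
Step 1: w='' (idx 0), next='b' -> output (0, 'b'), add 'b' as idx 1
Step 2: w='' (idx 0), next='a' -> output (0, 'a'), add 'a' as idx 2
Step 3: w='b' (idx 1), next='b' -> output (1, 'b'), add 'bb' as idx 3
Step 4: w='b' (idx 1), next='a' -> output (1, 'a'), add 'ba' as idx 4
Step 5: w='a' (idx 2), next='b' -> output (2, 'b'), add 'ab' as idx 5
Step 6: w='a' (idx 2), next='a' -> output (2, 'a'), add 'aa' as idx 6


Encoded: [(0, 'b'), (0, 'a'), (1, 'b'), (1, 'a'), (2, 'b'), (2, 'a')]


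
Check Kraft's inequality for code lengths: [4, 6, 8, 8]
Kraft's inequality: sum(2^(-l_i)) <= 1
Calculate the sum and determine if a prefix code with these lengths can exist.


Sum = 2^(-4) + 2^(-6) + 2^(-8) + 2^(-8)
    = 0.0625 + 0.015625 + 0.00390625 + 0.00390625
    = 22/256 = 0.0859375
Since 0.0859375 <= 1, Kraft's inequality IS satisfied.
A prefix code with these lengths CAN exist.

Kraft sum = 0.0859375. Satisfied.


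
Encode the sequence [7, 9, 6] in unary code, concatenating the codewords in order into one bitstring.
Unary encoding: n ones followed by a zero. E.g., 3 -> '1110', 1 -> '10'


Encode each number as n ones followed by a terminating 0:
  7 -> 11111110 (8 bits)
  9 -> 1111111110 (10 bits)
  6 -> 1111110 (7 bits)
Total length = 8 + 10 + 7 = 25 bits.

Unary([7, 9, 6]) = 1111111011111111101111110 (25 bits)


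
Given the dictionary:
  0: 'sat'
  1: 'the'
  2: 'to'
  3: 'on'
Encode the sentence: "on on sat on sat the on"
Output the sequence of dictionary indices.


Look up each word in the dictionary:
  'on' -> 3
  'on' -> 3
  'sat' -> 0
  'on' -> 3
  'sat' -> 0
  'the' -> 1
  'on' -> 3

Encoded: [3, 3, 0, 3, 0, 1, 3]


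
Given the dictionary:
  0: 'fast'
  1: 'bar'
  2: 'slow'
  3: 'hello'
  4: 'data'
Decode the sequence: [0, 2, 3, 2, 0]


Look up each index in the dictionary:
  0 -> 'fast'
  2 -> 'slow'
  3 -> 'hello'
  2 -> 'slow'
  0 -> 'fast'

Decoded: "fast slow hello slow fast"


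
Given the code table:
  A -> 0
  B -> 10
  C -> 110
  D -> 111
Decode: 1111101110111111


Decoding:
111 -> D
110 -> C
111 -> D
0 -> A
111 -> D
111 -> D


Result: DCDADD


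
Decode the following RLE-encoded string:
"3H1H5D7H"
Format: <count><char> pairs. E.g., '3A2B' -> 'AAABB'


Expanding each <count><char> pair:
  3H -> 'HHH'
  1H -> 'H'
  5D -> 'DDDDD'
  7H -> 'HHHHHHH'

Decoded = HHHHDDDDDHHHHHHH


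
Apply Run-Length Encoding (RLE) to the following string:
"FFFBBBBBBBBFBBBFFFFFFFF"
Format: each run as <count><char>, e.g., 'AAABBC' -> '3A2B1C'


Scanning runs left to right:
  i=0: run of 'F' x 3 -> '3F'
  i=3: run of 'B' x 8 -> '8B'
  i=11: run of 'F' x 1 -> '1F'
  i=12: run of 'B' x 3 -> '3B'
  i=15: run of 'F' x 8 -> '8F'

RLE = 3F8B1F3B8F


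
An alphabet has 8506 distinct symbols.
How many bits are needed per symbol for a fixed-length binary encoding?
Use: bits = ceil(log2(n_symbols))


log2(8506) = 13.0543
Bracket: 2^13 = 8192 < 8506 <= 2^14 = 16384
So ceil(log2(8506)) = 14

bits = ceil(log2(8506)) = ceil(13.0543) = 14 bits


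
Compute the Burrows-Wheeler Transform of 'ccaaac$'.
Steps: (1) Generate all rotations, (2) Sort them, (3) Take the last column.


Rotations (sorted):
  0: $ccaaac -> last char: c
  1: aaac$cc -> last char: c
  2: aac$cca -> last char: a
  3: ac$ccaa -> last char: a
  4: c$ccaaa -> last char: a
  5: caaac$c -> last char: c
  6: ccaaac$ -> last char: $


BWT = ccaaac$


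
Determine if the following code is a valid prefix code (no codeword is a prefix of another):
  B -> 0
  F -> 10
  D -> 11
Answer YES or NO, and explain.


Checking each pair (does one codeword prefix another?):
  B='0' vs F='10': no prefix
  B='0' vs D='11': no prefix
  F='10' vs B='0': no prefix
  F='10' vs D='11': no prefix
  D='11' vs B='0': no prefix
  D='11' vs F='10': no prefix
No violation found over all pairs.

YES -- this is a valid prefix code. No codeword is a prefix of any other codeword.


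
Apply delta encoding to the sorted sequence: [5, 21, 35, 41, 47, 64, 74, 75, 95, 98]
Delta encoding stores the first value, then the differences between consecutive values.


First value: 5
Deltas:
  21 - 5 = 16
  35 - 21 = 14
  41 - 35 = 6
  47 - 41 = 6
  64 - 47 = 17
  74 - 64 = 10
  75 - 74 = 1
  95 - 75 = 20
  98 - 95 = 3


Delta encoded: [5, 16, 14, 6, 6, 17, 10, 1, 20, 3]


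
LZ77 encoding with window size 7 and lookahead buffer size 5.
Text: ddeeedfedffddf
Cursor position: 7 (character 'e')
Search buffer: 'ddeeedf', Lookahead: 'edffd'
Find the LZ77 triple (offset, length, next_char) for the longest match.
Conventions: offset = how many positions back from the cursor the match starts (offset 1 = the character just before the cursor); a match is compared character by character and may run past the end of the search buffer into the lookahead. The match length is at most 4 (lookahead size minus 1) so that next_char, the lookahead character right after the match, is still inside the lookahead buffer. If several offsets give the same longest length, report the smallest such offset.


Try each offset into the search buffer:
  offset=1 (pos 6, char 'f'): match length 0
  offset=2 (pos 5, char 'd'): match length 0
  offset=3 (pos 4, char 'e'): match length 3
  offset=4 (pos 3, char 'e'): match length 1
  offset=5 (pos 2, char 'e'): match length 1
  offset=6 (pos 1, char 'd'): match length 0
  offset=7 (pos 0, char 'd'): match length 0
Longest match has length 3 at offset 3.
next_char = character at position 7 + 3 = 10 -> 'f'

Best match: offset=3, length=3 (matching 'edf' starting at position 4)
LZ77 triple: (3, 3, 'f')


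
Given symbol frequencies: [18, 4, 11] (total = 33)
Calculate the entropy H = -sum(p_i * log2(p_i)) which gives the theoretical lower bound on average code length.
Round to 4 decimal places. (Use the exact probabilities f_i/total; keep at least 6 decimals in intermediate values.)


Per-symbol terms -p_i * log2(p_i) with p_i = f_i/33:
  p = 18/33 = 0.545455: log2(p) = -0.874469, -p*log2(p) = 0.476983
  p = 4/33 = 0.121212: log2(p) = -3.044394, -p*log2(p) = 0.369017
  p = 11/33 = 0.333333: log2(p) = -1.584963, -p*log2(p) = 0.528321
H = 0.476983 + 0.369017 + 0.528321 = 1.374321

H = 1.3743 bits/symbol


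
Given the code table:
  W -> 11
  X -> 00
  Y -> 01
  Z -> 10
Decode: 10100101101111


Decoding:
10 -> Z
10 -> Z
01 -> Y
01 -> Y
10 -> Z
11 -> W
11 -> W


Result: ZZYYZWW


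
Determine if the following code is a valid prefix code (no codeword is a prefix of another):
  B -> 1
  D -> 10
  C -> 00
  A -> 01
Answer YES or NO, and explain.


Checking each pair (does one codeword prefix another?):
  B='1' vs D='10': prefix -- VIOLATION

NO -- this is NOT a valid prefix code. B (1) is a prefix of D (10).


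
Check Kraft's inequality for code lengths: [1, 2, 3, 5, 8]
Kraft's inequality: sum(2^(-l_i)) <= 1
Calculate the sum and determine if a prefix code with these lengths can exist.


Sum = 2^(-1) + 2^(-2) + 2^(-3) + 2^(-5) + 2^(-8)
    = 0.5 + 0.25 + 0.125 + 0.03125 + 0.00390625
    = 233/256 = 0.91015625
Since 0.91015625 <= 1, Kraft's inequality IS satisfied.
A prefix code with these lengths CAN exist.

Kraft sum = 0.91015625. Satisfied.


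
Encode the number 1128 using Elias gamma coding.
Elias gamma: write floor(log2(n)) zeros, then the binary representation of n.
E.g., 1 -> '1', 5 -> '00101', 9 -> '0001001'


num_bits = floor(log2(1128)) + 1 = 11
leading_zeros = num_bits - 1 = 10
binary(1128) = 10001101000

Elias gamma(1128) = '0000000000' + '10001101000' = 000000000010001101000 (21 bits)


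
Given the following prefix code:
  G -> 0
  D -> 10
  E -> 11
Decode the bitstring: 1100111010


Decoding step by step:
Bits 11 -> E
Bits 0 -> G
Bits 0 -> G
Bits 11 -> E
Bits 10 -> D
Bits 10 -> D


Decoded message: EGGEDD


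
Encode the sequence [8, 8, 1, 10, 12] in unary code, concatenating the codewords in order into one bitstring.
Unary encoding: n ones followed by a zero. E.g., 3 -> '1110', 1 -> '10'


Encode each number as n ones followed by a terminating 0:
  8 -> 111111110 (9 bits)
  8 -> 111111110 (9 bits)
  1 -> 10 (2 bits)
  10 -> 11111111110 (11 bits)
  12 -> 1111111111110 (13 bits)
Total length = 9 + 9 + 2 + 11 + 13 = 44 bits.

Unary([8, 8, 1, 10, 12]) = 11111111011111111010111111111101111111111110 (44 bits)


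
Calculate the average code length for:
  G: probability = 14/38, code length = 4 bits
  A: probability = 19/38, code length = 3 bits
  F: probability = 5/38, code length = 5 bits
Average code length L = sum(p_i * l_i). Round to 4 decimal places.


Weighted contributions p_i * l_i:
  G: (14/38) * 4 = 56/38
  A: (19/38) * 3 = 57/38
  F: (5/38) * 5 = 25/38
Sum = (56 + 57 + 25)/38 = 138/38

L = 138/38 = 3.6316 bits/symbol


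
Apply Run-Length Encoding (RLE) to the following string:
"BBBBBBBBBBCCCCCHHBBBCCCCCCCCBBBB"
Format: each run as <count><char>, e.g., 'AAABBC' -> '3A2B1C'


Scanning runs left to right:
  i=0: run of 'B' x 10 -> '10B'
  i=10: run of 'C' x 5 -> '5C'
  i=15: run of 'H' x 2 -> '2H'
  i=17: run of 'B' x 3 -> '3B'
  i=20: run of 'C' x 8 -> '8C'
  i=28: run of 'B' x 4 -> '4B'

RLE = 10B5C2H3B8C4B


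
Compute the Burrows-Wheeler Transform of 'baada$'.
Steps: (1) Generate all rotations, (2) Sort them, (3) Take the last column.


Rotations (sorted):
  0: $baada -> last char: a
  1: a$baad -> last char: d
  2: aada$b -> last char: b
  3: ada$ba -> last char: a
  4: baada$ -> last char: $
  5: da$baa -> last char: a


BWT = adba$a


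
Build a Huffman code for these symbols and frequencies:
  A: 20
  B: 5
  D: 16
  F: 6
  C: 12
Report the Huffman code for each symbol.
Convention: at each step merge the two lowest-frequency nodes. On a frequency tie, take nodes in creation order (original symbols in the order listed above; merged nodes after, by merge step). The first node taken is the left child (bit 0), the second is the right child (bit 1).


Huffman tree construction:
Step 1: Merge B(5) + F(6) = 11
Step 2: Merge (B+F)(11) + C(12) = 23
Step 3: Merge D(16) + A(20) = 36
Step 4: Merge ((B+F)+C)(23) + (D+A)(36) = 59
Read each symbol's code off the tree from the root (left child = 0, right child = 1).

Codes:
  A: 11 (length 2)
  B: 000 (length 3)
  D: 10 (length 2)
  F: 001 (length 3)
  C: 01 (length 2)
Average code length: 129/59 = 2.1864 bits/symbol


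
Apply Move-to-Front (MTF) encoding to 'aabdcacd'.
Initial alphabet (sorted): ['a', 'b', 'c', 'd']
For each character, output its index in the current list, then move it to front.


MTF encoding:
'a': index 0 in ['a', 'b', 'c', 'd'] -> ['a', 'b', 'c', 'd']
'a': index 0 in ['a', 'b', 'c', 'd'] -> ['a', 'b', 'c', 'd']
'b': index 1 in ['a', 'b', 'c', 'd'] -> ['b', 'a', 'c', 'd']
'd': index 3 in ['b', 'a', 'c', 'd'] -> ['d', 'b', 'a', 'c']
'c': index 3 in ['d', 'b', 'a', 'c'] -> ['c', 'd', 'b', 'a']
'a': index 3 in ['c', 'd', 'b', 'a'] -> ['a', 'c', 'd', 'b']
'c': index 1 in ['a', 'c', 'd', 'b'] -> ['c', 'a', 'd', 'b']
'd': index 2 in ['c', 'a', 'd', 'b'] -> ['d', 'c', 'a', 'b']


Output: [0, 0, 1, 3, 3, 3, 1, 2]


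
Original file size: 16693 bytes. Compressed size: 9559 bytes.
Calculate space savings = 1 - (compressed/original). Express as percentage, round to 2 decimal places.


ratio = compressed/original = 9559/16693 = 0.572635
savings = 1 - ratio = 1 - 0.572635 = 0.427365
as a percentage: 0.427365 * 100 = 42.74%

Space savings = 1 - 9559/16693 = 42.74%


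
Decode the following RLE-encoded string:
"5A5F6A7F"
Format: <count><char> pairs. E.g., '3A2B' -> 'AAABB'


Expanding each <count><char> pair:
  5A -> 'AAAAA'
  5F -> 'FFFFF'
  6A -> 'AAAAAA'
  7F -> 'FFFFFFF'

Decoded = AAAAAFFFFFAAAAAAFFFFFFF


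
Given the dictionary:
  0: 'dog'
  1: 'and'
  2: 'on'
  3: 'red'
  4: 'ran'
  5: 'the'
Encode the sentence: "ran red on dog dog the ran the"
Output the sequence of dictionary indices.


Look up each word in the dictionary:
  'ran' -> 4
  'red' -> 3
  'on' -> 2
  'dog' -> 0
  'dog' -> 0
  'the' -> 5
  'ran' -> 4
  'the' -> 5

Encoded: [4, 3, 2, 0, 0, 5, 4, 5]


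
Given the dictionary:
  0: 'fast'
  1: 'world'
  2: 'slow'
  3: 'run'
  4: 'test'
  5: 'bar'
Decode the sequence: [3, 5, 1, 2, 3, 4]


Look up each index in the dictionary:
  3 -> 'run'
  5 -> 'bar'
  1 -> 'world'
  2 -> 'slow'
  3 -> 'run'
  4 -> 'test'

Decoded: "run bar world slow run test"


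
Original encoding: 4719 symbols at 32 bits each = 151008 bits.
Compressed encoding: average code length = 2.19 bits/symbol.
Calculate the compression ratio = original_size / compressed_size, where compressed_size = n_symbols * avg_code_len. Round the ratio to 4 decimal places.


original_size = n_symbols * orig_bits = 4719 * 32 = 151008 bits
compressed_size = n_symbols * avg_code_len = 4719 * 2.19 = 10334.61 bits
ratio = original_size / compressed_size = 151008 / 10334.61 = 14.6119

Compression ratio = 14.6119


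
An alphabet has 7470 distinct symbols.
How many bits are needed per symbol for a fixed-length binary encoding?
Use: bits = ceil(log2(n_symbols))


log2(7470) = 12.8669
Bracket: 2^12 = 4096 < 7470 <= 2^13 = 8192
So ceil(log2(7470)) = 13

bits = ceil(log2(7470)) = ceil(12.8669) = 13 bits


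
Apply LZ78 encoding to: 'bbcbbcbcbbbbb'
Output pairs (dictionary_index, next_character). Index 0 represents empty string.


LZ78 encoding steps:
Dictionary: {0: ''}
Step 1: w='' (idx 0), next='b' -> output (0, 'b'), add 'b' as idx 1
Step 2: w='b' (idx 1), next='c' -> output (1, 'c'), add 'bc' as idx 2
Step 3: w='b' (idx 1), next='b' -> output (1, 'b'), add 'bb' as idx 3
Step 4: w='' (idx 0), next='c' -> output (0, 'c'), add 'c' as idx 4
Step 5: w='bc' (idx 2), next='b' -> output (2, 'b'), add 'bcb' as idx 5
Step 6: w='bb' (idx 3), next='b' -> output (3, 'b'), add 'bbb' as idx 6
Step 7: w='b' (idx 1), end of input -> output (1, '')


Encoded: [(0, 'b'), (1, 'c'), (1, 'b'), (0, 'c'), (2, 'b'), (3, 'b'), (1, '')]


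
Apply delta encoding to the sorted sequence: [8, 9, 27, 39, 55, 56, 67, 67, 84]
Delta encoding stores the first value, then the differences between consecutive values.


First value: 8
Deltas:
  9 - 8 = 1
  27 - 9 = 18
  39 - 27 = 12
  55 - 39 = 16
  56 - 55 = 1
  67 - 56 = 11
  67 - 67 = 0
  84 - 67 = 17


Delta encoded: [8, 1, 18, 12, 16, 1, 11, 0, 17]


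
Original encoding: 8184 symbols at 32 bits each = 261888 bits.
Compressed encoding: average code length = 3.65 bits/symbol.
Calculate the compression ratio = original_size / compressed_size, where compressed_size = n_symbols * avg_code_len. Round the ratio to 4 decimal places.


original_size = n_symbols * orig_bits = 8184 * 32 = 261888 bits
compressed_size = n_symbols * avg_code_len = 8184 * 3.65 = 29871.6 bits
ratio = original_size / compressed_size = 261888 / 29871.6 = 8.7671

Compression ratio = 8.7671


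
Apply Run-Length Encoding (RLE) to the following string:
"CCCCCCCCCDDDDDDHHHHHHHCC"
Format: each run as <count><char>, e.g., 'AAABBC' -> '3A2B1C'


Scanning runs left to right:
  i=0: run of 'C' x 9 -> '9C'
  i=9: run of 'D' x 6 -> '6D'
  i=15: run of 'H' x 7 -> '7H'
  i=22: run of 'C' x 2 -> '2C'

RLE = 9C6D7H2C


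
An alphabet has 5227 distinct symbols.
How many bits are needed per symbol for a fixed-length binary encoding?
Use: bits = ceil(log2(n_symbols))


log2(5227) = 12.3518
Bracket: 2^12 = 4096 < 5227 <= 2^13 = 8192
So ceil(log2(5227)) = 13

bits = ceil(log2(5227)) = ceil(12.3518) = 13 bits


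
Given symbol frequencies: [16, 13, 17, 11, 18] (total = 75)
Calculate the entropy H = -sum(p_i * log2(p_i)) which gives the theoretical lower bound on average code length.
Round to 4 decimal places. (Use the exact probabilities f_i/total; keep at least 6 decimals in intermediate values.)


Per-symbol terms -p_i * log2(p_i) with p_i = f_i/75:
  p = 16/75 = 0.213333: log2(p) = -2.228819, -p*log2(p) = 0.475481
  p = 13/75 = 0.173333: log2(p) = -2.528379, -p*log2(p) = 0.438252
  p = 17/75 = 0.226667: log2(p) = -2.141356, -p*log2(p) = 0.485374
  p = 11/75 = 0.146667: log2(p) = -2.769387, -p*log2(p) = 0.406177
  p = 18/75 = 0.240000: log2(p) = -2.058894, -p*log2(p) = 0.494134
H = 0.475481 + 0.438252 + 0.485374 + 0.406177 + 0.494134 = 2.299418

H = 2.2994 bits/symbol


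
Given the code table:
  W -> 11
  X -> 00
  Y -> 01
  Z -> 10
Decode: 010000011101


Decoding:
01 -> Y
00 -> X
00 -> X
01 -> Y
11 -> W
01 -> Y


Result: YXXYWY


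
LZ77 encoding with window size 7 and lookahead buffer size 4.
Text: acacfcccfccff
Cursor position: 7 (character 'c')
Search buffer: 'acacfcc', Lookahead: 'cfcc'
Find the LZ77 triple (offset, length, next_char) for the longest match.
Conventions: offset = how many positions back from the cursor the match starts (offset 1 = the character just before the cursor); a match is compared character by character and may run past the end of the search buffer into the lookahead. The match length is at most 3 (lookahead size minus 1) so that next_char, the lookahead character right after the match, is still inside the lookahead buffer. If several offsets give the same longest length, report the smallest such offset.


Try each offset into the search buffer:
  offset=1 (pos 6, char 'c'): match length 1
  offset=2 (pos 5, char 'c'): match length 1
  offset=3 (pos 4, char 'f'): match length 0
  offset=4 (pos 3, char 'c'): match length 3
  offset=5 (pos 2, char 'a'): match length 0
  offset=6 (pos 1, char 'c'): match length 1
  offset=7 (pos 0, char 'a'): match length 0
Longest match has length 3 at offset 4.
next_char = character at position 7 + 3 = 10 -> 'c'

Best match: offset=4, length=3 (matching 'cfc' starting at position 3)
LZ77 triple: (4, 3, 'c')


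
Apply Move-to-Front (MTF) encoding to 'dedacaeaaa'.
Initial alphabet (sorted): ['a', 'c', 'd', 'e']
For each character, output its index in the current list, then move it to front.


MTF encoding:
'd': index 2 in ['a', 'c', 'd', 'e'] -> ['d', 'a', 'c', 'e']
'e': index 3 in ['d', 'a', 'c', 'e'] -> ['e', 'd', 'a', 'c']
'd': index 1 in ['e', 'd', 'a', 'c'] -> ['d', 'e', 'a', 'c']
'a': index 2 in ['d', 'e', 'a', 'c'] -> ['a', 'd', 'e', 'c']
'c': index 3 in ['a', 'd', 'e', 'c'] -> ['c', 'a', 'd', 'e']
'a': index 1 in ['c', 'a', 'd', 'e'] -> ['a', 'c', 'd', 'e']
'e': index 3 in ['a', 'c', 'd', 'e'] -> ['e', 'a', 'c', 'd']
'a': index 1 in ['e', 'a', 'c', 'd'] -> ['a', 'e', 'c', 'd']
'a': index 0 in ['a', 'e', 'c', 'd'] -> ['a', 'e', 'c', 'd']
'a': index 0 in ['a', 'e', 'c', 'd'] -> ['a', 'e', 'c', 'd']


Output: [2, 3, 1, 2, 3, 1, 3, 1, 0, 0]


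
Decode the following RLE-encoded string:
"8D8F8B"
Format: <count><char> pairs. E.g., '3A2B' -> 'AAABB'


Expanding each <count><char> pair:
  8D -> 'DDDDDDDD'
  8F -> 'FFFFFFFF'
  8B -> 'BBBBBBBB'

Decoded = DDDDDDDDFFFFFFFFBBBBBBBB


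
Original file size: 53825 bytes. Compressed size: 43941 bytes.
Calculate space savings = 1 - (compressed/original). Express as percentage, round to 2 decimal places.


ratio = compressed/original = 43941/53825 = 0.816368
savings = 1 - ratio = 1 - 0.816368 = 0.183632
as a percentage: 0.183632 * 100 = 18.36%

Space savings = 1 - 43941/53825 = 18.36%


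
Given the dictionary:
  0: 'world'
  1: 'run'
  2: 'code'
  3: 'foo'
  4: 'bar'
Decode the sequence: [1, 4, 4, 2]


Look up each index in the dictionary:
  1 -> 'run'
  4 -> 'bar'
  4 -> 'bar'
  2 -> 'code'

Decoded: "run bar bar code"


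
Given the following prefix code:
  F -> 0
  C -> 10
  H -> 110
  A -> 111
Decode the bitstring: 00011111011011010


Decoding step by step:
Bits 0 -> F
Bits 0 -> F
Bits 0 -> F
Bits 111 -> A
Bits 110 -> H
Bits 110 -> H
Bits 110 -> H
Bits 10 -> C


Decoded message: FFFAHHHC


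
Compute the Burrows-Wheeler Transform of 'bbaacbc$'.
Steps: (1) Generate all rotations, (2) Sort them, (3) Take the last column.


Rotations (sorted):
  0: $bbaacbc -> last char: c
  1: aacbc$bb -> last char: b
  2: acbc$bba -> last char: a
  3: baacbc$b -> last char: b
  4: bbaacbc$ -> last char: $
  5: bc$bbaac -> last char: c
  6: c$bbaacb -> last char: b
  7: cbc$bbaa -> last char: a


BWT = cbab$cba


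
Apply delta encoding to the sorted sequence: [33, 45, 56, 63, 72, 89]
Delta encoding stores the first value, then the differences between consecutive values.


First value: 33
Deltas:
  45 - 33 = 12
  56 - 45 = 11
  63 - 56 = 7
  72 - 63 = 9
  89 - 72 = 17


Delta encoded: [33, 12, 11, 7, 9, 17]


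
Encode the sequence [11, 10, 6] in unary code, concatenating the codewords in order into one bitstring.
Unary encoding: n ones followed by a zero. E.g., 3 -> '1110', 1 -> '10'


Encode each number as n ones followed by a terminating 0:
  11 -> 111111111110 (12 bits)
  10 -> 11111111110 (11 bits)
  6 -> 1111110 (7 bits)
Total length = 12 + 11 + 7 = 30 bits.

Unary([11, 10, 6]) = 111111111110111111111101111110 (30 bits)


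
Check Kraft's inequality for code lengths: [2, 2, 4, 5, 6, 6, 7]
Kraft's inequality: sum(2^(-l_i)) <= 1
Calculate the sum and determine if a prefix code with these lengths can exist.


Sum = 2^(-2) + 2^(-2) + 2^(-4) + 2^(-5) + 2^(-6) + 2^(-6) + 2^(-7)
    = 0.25 + 0.25 + 0.0625 + 0.03125 + 0.015625 + 0.015625 + 0.0078125
    = 81/128 = 0.6328125
Since 0.6328125 <= 1, Kraft's inequality IS satisfied.
A prefix code with these lengths CAN exist.

Kraft sum = 0.6328125. Satisfied.


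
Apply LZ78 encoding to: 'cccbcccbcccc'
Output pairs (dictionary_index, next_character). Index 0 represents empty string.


LZ78 encoding steps:
Dictionary: {0: ''}
Step 1: w='' (idx 0), next='c' -> output (0, 'c'), add 'c' as idx 1
Step 2: w='c' (idx 1), next='c' -> output (1, 'c'), add 'cc' as idx 2
Step 3: w='' (idx 0), next='b' -> output (0, 'b'), add 'b' as idx 3
Step 4: w='cc' (idx 2), next='c' -> output (2, 'c'), add 'ccc' as idx 4
Step 5: w='b' (idx 3), next='c' -> output (3, 'c'), add 'bc' as idx 5
Step 6: w='ccc' (idx 4), end of input -> output (4, '')


Encoded: [(0, 'c'), (1, 'c'), (0, 'b'), (2, 'c'), (3, 'c'), (4, '')]


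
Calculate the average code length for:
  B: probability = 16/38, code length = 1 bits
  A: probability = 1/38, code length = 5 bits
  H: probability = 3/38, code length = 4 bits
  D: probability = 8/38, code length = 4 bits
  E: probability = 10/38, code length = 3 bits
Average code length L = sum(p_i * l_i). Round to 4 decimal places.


Weighted contributions p_i * l_i:
  B: (16/38) * 1 = 16/38
  A: (1/38) * 5 = 5/38
  H: (3/38) * 4 = 12/38
  D: (8/38) * 4 = 32/38
  E: (10/38) * 3 = 30/38
Sum = (16 + 5 + 12 + 32 + 30)/38 = 95/38

L = 95/38 = 2.5000 bits/symbol


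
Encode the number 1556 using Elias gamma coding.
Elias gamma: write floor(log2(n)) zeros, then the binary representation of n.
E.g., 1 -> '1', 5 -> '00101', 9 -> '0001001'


num_bits = floor(log2(1556)) + 1 = 11
leading_zeros = num_bits - 1 = 10
binary(1556) = 11000010100

Elias gamma(1556) = '0000000000' + '11000010100' = 000000000011000010100 (21 bits)


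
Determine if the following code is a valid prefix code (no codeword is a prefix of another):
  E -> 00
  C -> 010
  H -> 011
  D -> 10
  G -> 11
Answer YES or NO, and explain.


Checking each pair (does one codeword prefix another?):
  E='00' vs C='010': no prefix
  E='00' vs H='011': no prefix
  E='00' vs D='10': no prefix
  E='00' vs G='11': no prefix
  C='010' vs E='00': no prefix
  C='010' vs H='011': no prefix
  C='010' vs D='10': no prefix
  C='010' vs G='11': no prefix
  H='011' vs E='00': no prefix
  H='011' vs C='010': no prefix
  H='011' vs D='10': no prefix
  H='011' vs G='11': no prefix
  D='10' vs E='00': no prefix
  D='10' vs C='010': no prefix
  D='10' vs H='011': no prefix
  D='10' vs G='11': no prefix
  G='11' vs E='00': no prefix
  G='11' vs C='010': no prefix
  G='11' vs H='011': no prefix
  G='11' vs D='10': no prefix
No violation found over all pairs.

YES -- this is a valid prefix code. No codeword is a prefix of any other codeword.


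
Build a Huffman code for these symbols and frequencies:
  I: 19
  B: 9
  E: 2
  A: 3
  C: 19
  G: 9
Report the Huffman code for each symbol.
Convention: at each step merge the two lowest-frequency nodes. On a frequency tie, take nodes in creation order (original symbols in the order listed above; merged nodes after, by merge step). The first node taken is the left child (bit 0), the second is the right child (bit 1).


Huffman tree construction:
Step 1: Merge E(2) + A(3) = 5
Step 2: Merge (E+A)(5) + B(9) = 14
Step 3: Merge G(9) + ((E+A)+B)(14) = 23
Step 4: Merge I(19) + C(19) = 38
Step 5: Merge (G+((E+A)+B))(23) + (I+C)(38) = 61
Read each symbol's code off the tree from the root (left child = 0, right child = 1).

Codes:
  I: 10 (length 2)
  B: 011 (length 3)
  E: 0100 (length 4)
  A: 0101 (length 4)
  C: 11 (length 2)
  G: 00 (length 2)
Average code length: 141/61 = 2.3115 bits/symbol


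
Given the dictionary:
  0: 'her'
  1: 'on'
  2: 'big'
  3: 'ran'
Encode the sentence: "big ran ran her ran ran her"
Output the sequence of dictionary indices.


Look up each word in the dictionary:
  'big' -> 2
  'ran' -> 3
  'ran' -> 3
  'her' -> 0
  'ran' -> 3
  'ran' -> 3
  'her' -> 0

Encoded: [2, 3, 3, 0, 3, 3, 0]


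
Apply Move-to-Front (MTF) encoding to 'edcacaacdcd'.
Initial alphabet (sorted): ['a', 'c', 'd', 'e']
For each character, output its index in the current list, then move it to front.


MTF encoding:
'e': index 3 in ['a', 'c', 'd', 'e'] -> ['e', 'a', 'c', 'd']
'd': index 3 in ['e', 'a', 'c', 'd'] -> ['d', 'e', 'a', 'c']
'c': index 3 in ['d', 'e', 'a', 'c'] -> ['c', 'd', 'e', 'a']
'a': index 3 in ['c', 'd', 'e', 'a'] -> ['a', 'c', 'd', 'e']
'c': index 1 in ['a', 'c', 'd', 'e'] -> ['c', 'a', 'd', 'e']
'a': index 1 in ['c', 'a', 'd', 'e'] -> ['a', 'c', 'd', 'e']
'a': index 0 in ['a', 'c', 'd', 'e'] -> ['a', 'c', 'd', 'e']
'c': index 1 in ['a', 'c', 'd', 'e'] -> ['c', 'a', 'd', 'e']
'd': index 2 in ['c', 'a', 'd', 'e'] -> ['d', 'c', 'a', 'e']
'c': index 1 in ['d', 'c', 'a', 'e'] -> ['c', 'd', 'a', 'e']
'd': index 1 in ['c', 'd', 'a', 'e'] -> ['d', 'c', 'a', 'e']


Output: [3, 3, 3, 3, 1, 1, 0, 1, 2, 1, 1]


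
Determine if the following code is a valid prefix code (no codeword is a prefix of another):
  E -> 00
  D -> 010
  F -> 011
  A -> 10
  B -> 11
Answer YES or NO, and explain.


Checking each pair (does one codeword prefix another?):
  E='00' vs D='010': no prefix
  E='00' vs F='011': no prefix
  E='00' vs A='10': no prefix
  E='00' vs B='11': no prefix
  D='010' vs E='00': no prefix
  D='010' vs F='011': no prefix
  D='010' vs A='10': no prefix
  D='010' vs B='11': no prefix
  F='011' vs E='00': no prefix
  F='011' vs D='010': no prefix
  F='011' vs A='10': no prefix
  F='011' vs B='11': no prefix
  A='10' vs E='00': no prefix
  A='10' vs D='010': no prefix
  A='10' vs F='011': no prefix
  A='10' vs B='11': no prefix
  B='11' vs E='00': no prefix
  B='11' vs D='010': no prefix
  B='11' vs F='011': no prefix
  B='11' vs A='10': no prefix
No violation found over all pairs.

YES -- this is a valid prefix code. No codeword is a prefix of any other codeword.


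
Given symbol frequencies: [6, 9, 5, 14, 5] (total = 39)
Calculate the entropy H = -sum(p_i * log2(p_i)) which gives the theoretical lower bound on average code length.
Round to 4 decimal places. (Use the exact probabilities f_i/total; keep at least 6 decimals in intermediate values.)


Per-symbol terms -p_i * log2(p_i) with p_i = f_i/39:
  p = 6/39 = 0.153846: log2(p) = -2.700440, -p*log2(p) = 0.415452
  p = 9/39 = 0.230769: log2(p) = -2.115477, -p*log2(p) = 0.488187
  p = 5/39 = 0.128205: log2(p) = -2.963474, -p*log2(p) = 0.379933
  p = 14/39 = 0.358974: log2(p) = -1.478047, -p*log2(p) = 0.530581
  p = 5/39 = 0.128205: log2(p) = -2.963474, -p*log2(p) = 0.379933
H = 0.415452 + 0.488187 + 0.379933 + 0.530581 + 0.379933 = 2.194086

H = 2.1941 bits/symbol


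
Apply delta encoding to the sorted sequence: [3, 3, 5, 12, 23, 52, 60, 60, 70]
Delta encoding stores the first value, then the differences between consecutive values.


First value: 3
Deltas:
  3 - 3 = 0
  5 - 3 = 2
  12 - 5 = 7
  23 - 12 = 11
  52 - 23 = 29
  60 - 52 = 8
  60 - 60 = 0
  70 - 60 = 10


Delta encoded: [3, 0, 2, 7, 11, 29, 8, 0, 10]


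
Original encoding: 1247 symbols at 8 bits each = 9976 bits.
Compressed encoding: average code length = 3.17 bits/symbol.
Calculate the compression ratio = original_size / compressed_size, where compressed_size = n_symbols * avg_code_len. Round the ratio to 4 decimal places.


original_size = n_symbols * orig_bits = 1247 * 8 = 9976 bits
compressed_size = n_symbols * avg_code_len = 1247 * 3.17 = 3952.99 bits
ratio = original_size / compressed_size = 9976 / 3952.99 = 2.5237

Compression ratio = 2.5237


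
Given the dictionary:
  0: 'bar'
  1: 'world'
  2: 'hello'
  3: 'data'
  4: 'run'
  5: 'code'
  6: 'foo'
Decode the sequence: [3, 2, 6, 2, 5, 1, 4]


Look up each index in the dictionary:
  3 -> 'data'
  2 -> 'hello'
  6 -> 'foo'
  2 -> 'hello'
  5 -> 'code'
  1 -> 'world'
  4 -> 'run'

Decoded: "data hello foo hello code world run"


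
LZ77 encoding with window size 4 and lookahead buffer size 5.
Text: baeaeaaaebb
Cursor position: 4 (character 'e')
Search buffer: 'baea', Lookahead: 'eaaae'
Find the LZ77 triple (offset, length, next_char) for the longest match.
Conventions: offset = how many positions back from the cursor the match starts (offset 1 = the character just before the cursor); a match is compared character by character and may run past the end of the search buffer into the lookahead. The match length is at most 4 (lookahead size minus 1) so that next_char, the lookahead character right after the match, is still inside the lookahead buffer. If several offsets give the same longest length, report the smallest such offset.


Try each offset into the search buffer:
  offset=1 (pos 3, char 'a'): match length 0
  offset=2 (pos 2, char 'e'): match length 2
  offset=3 (pos 1, char 'a'): match length 0
  offset=4 (pos 0, char 'b'): match length 0
Longest match has length 2 at offset 2.
next_char = character at position 4 + 2 = 6 -> 'a'

Best match: offset=2, length=2 (matching 'ea' starting at position 2)
LZ77 triple: (2, 2, 'a')


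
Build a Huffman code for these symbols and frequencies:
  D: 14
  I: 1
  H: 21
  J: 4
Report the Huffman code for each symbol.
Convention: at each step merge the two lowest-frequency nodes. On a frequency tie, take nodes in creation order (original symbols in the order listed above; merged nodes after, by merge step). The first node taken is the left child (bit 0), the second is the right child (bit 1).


Huffman tree construction:
Step 1: Merge I(1) + J(4) = 5
Step 2: Merge (I+J)(5) + D(14) = 19
Step 3: Merge ((I+J)+D)(19) + H(21) = 40
Read each symbol's code off the tree from the root (left child = 0, right child = 1).

Codes:
  D: 01 (length 2)
  I: 000 (length 3)
  H: 1 (length 1)
  J: 001 (length 3)
Average code length: 64/40 = 1.6000 bits/symbol


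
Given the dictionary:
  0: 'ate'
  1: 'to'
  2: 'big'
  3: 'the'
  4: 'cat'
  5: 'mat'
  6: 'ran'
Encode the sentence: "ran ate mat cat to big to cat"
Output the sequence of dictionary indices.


Look up each word in the dictionary:
  'ran' -> 6
  'ate' -> 0
  'mat' -> 5
  'cat' -> 4
  'to' -> 1
  'big' -> 2
  'to' -> 1
  'cat' -> 4

Encoded: [6, 0, 5, 4, 1, 2, 1, 4]


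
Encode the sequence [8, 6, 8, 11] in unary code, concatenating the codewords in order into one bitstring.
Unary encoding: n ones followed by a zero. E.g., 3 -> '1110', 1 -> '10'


Encode each number as n ones followed by a terminating 0:
  8 -> 111111110 (9 bits)
  6 -> 1111110 (7 bits)
  8 -> 111111110 (9 bits)
  11 -> 111111111110 (12 bits)
Total length = 9 + 7 + 9 + 12 = 37 bits.

Unary([8, 6, 8, 11]) = 1111111101111110111111110111111111110 (37 bits)


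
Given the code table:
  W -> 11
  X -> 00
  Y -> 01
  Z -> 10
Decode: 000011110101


Decoding:
00 -> X
00 -> X
11 -> W
11 -> W
01 -> Y
01 -> Y


Result: XXWWYY


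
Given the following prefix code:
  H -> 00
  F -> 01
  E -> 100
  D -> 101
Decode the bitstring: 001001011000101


Decoding step by step:
Bits 00 -> H
Bits 100 -> E
Bits 101 -> D
Bits 100 -> E
Bits 01 -> F
Bits 01 -> F


Decoded message: HEDEFF


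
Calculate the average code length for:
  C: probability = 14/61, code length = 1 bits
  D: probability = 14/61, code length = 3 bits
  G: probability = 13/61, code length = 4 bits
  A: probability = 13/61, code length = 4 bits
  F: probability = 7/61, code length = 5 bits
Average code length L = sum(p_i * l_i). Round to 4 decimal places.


Weighted contributions p_i * l_i:
  C: (14/61) * 1 = 14/61
  D: (14/61) * 3 = 42/61
  G: (13/61) * 4 = 52/61
  A: (13/61) * 4 = 52/61
  F: (7/61) * 5 = 35/61
Sum = (14 + 42 + 52 + 52 + 35)/61 = 195/61

L = 195/61 = 3.1967 bits/symbol


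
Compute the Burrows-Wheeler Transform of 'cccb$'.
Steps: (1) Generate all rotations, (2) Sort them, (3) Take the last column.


Rotations (sorted):
  0: $cccb -> last char: b
  1: b$ccc -> last char: c
  2: cb$cc -> last char: c
  3: ccb$c -> last char: c
  4: cccb$ -> last char: $


BWT = bccc$


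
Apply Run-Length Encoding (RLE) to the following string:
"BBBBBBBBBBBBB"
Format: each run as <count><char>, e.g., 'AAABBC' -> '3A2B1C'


Scanning runs left to right:
  i=0: run of 'B' x 13 -> '13B'

RLE = 13B


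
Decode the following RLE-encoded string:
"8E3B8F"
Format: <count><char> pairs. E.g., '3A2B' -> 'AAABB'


Expanding each <count><char> pair:
  8E -> 'EEEEEEEE'
  3B -> 'BBB'
  8F -> 'FFFFFFFF'

Decoded = EEEEEEEEBBBFFFFFFFF


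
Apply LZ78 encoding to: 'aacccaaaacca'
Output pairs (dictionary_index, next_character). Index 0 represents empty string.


LZ78 encoding steps:
Dictionary: {0: ''}
Step 1: w='' (idx 0), next='a' -> output (0, 'a'), add 'a' as idx 1
Step 2: w='a' (idx 1), next='c' -> output (1, 'c'), add 'ac' as idx 2
Step 3: w='' (idx 0), next='c' -> output (0, 'c'), add 'c' as idx 3
Step 4: w='c' (idx 3), next='a' -> output (3, 'a'), add 'ca' as idx 4
Step 5: w='a' (idx 1), next='a' -> output (1, 'a'), add 'aa' as idx 5
Step 6: w='ac' (idx 2), next='c' -> output (2, 'c'), add 'acc' as idx 6
Step 7: w='a' (idx 1), end of input -> output (1, '')


Encoded: [(0, 'a'), (1, 'c'), (0, 'c'), (3, 'a'), (1, 'a'), (2, 'c'), (1, '')]


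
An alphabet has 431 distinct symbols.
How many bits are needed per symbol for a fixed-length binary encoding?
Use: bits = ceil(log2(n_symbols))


log2(431) = 8.7515
Bracket: 2^8 = 256 < 431 <= 2^9 = 512
So ceil(log2(431)) = 9

bits = ceil(log2(431)) = ceil(8.7515) = 9 bits
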